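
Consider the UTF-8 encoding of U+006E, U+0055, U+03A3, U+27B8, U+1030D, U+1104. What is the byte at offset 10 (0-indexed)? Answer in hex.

U+006E → 1-byte form 6E at offsets 0–0.
U+0055 → 1-byte form 55 at offsets 1–1.
U+03A3 → 2-byte form CE A3 at offsets 2–3.
U+27B8 → 3-byte form E2 9E B8 at offsets 4–6.
U+1030D → 4-byte form F0 90 8C 8D at offsets 7–10.
Offset 10 falls in char 5's range; it's byte 4 of F0 90 8C 8D = 0x8D.

0x8D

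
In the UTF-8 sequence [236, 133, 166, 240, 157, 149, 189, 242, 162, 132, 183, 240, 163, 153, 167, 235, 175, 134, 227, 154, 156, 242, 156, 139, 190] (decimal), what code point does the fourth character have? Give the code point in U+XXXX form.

U+23667

Offset 0: leading byte 0xEC = 11101100 → 3-byte char #1 = EC 85 A6.
Offset 3: leading byte 0xF0 = 11110000 → 4-byte char #2 = F0 9D 95 BD.
Offset 7: leading byte 0xF2 = 11110010 → 4-byte char #3 = F2 A2 84 B7.
Offset 11: leading byte 0xF0 = 11110000 → 4-byte char #4 = F0 A3 99 A7.
Leading byte 0xF0 = 11110000 matches 11110xxx → 4-byte sequence.
Byte 1: 0xF0 = 11110000, payload 000 (3 bits).
Byte 2: 0xA3 = 10100011 (10xxxxxx ✓), payload 100011.
Byte 3: 0x99 = 10011001 (10xxxxxx ✓), payload 011001.
Byte 4: 0xA7 = 10100111 (10xxxxxx ✓), payload 100111.
Concatenate: 000100011011001100111 = 0x23667 (21 bits → U+23667).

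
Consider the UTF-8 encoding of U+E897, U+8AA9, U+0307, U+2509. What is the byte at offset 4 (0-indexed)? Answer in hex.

U+E897 → 3-byte form EE A2 97 at offsets 0–2.
U+8AA9 → 3-byte form E8 AA A9 at offsets 3–5.
Offset 4 falls in char 2's range; it's byte 2 of E8 AA A9 = 0xAA.

0xAA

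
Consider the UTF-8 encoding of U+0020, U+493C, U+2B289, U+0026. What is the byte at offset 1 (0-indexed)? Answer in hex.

U+0020 → 1-byte form 20 at offsets 0–0.
U+493C → 3-byte form E4 A4 BC at offsets 1–3.
Offset 1 falls in char 2's range; it's byte 1 of E4 A4 BC = 0xE4.

0xE4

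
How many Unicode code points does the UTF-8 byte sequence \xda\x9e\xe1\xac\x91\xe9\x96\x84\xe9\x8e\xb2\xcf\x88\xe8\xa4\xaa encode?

6

Byte at offset 0: 0xDA = 11011010 → 2-byte char (#1). Advance 2.
Byte at offset 2: 0xE1 = 11100001 → 3-byte char (#2). Advance 3.
Byte at offset 5: 0xE9 = 11101001 → 3-byte char (#3). Advance 3.
Byte at offset 8: 0xE9 = 11101001 → 3-byte char (#4). Advance 3.
Byte at offset 11: 0xCF = 11001111 → 2-byte char (#5). Advance 2.
Byte at offset 13: 0xE8 = 11101000 → 3-byte char (#6). Advance 3.
Reached end at offset 16 after 6 code points.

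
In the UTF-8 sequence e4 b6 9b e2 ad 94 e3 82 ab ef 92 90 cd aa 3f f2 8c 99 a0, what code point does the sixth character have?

U+003F

Offset 0: leading byte 0xE4 = 11100100 → 3-byte char #1 = E4 B6 9B.
Offset 3: leading byte 0xE2 = 11100010 → 3-byte char #2 = E2 AD 94.
Offset 6: leading byte 0xE3 = 11100011 → 3-byte char #3 = E3 82 AB.
Offset 9: leading byte 0xEF = 11101111 → 3-byte char #4 = EF 92 90.
Offset 12: leading byte 0xCD = 11001101 → 2-byte char #5 = CD AA.
Offset 14: leading byte 0x3F = 00111111 → 1-byte char #6 = 3F.
Leading byte 0x3F = 00111111 matches 0xxxxxxx → 1-byte sequence.
Byte 1: 0x3F = 00111111, payload 0111111 (7 bits).
Concatenate: 0111111 = 0x3F (7 bits → U+003F).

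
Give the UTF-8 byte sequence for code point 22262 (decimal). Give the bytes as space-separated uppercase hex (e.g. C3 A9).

U+56F6 = 0x56F6 = 22262 decimal. In range U+0800–U+FFFF → 3-byte form: 1110xxxx 10xxxxxx 10xxxxxx.
Binary (16 bits): 0101011011110110.
Split 4+6+6: 0101 | 011011 | 110110.
Byte 1: 11100101 = 0xE5.
Byte 2: 10011011 = 0x9B.
Byte 3: 10110110 = 0xB6.

E5 9B B6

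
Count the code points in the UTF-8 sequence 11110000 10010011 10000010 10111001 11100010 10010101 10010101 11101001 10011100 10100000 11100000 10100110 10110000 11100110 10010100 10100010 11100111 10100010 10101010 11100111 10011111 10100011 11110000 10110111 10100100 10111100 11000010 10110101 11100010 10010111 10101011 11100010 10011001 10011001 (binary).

Byte at offset 0: 0xF0 = 11110000 → 4-byte char (#1). Advance 4.
Byte at offset 4: 0xE2 = 11100010 → 3-byte char (#2). Advance 3.
Byte at offset 7: 0xE9 = 11101001 → 3-byte char (#3). Advance 3.
Byte at offset 10: 0xE0 = 11100000 → 3-byte char (#4). Advance 3.
Byte at offset 13: 0xE6 = 11100110 → 3-byte char (#5). Advance 3.
Byte at offset 16: 0xE7 = 11100111 → 3-byte char (#6). Advance 3.
Byte at offset 19: 0xE7 = 11100111 → 3-byte char (#7). Advance 3.
Byte at offset 22: 0xF0 = 11110000 → 4-byte char (#8). Advance 4.
Byte at offset 26: 0xC2 = 11000010 → 2-byte char (#9). Advance 2.
Byte at offset 28: 0xE2 = 11100010 → 3-byte char (#10). Advance 3.
Byte at offset 31: 0xE2 = 11100010 → 3-byte char (#11). Advance 3.
Reached end at offset 34 after 11 code points.

11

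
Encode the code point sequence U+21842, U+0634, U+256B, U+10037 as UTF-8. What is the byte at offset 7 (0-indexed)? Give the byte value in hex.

0x95

U+21842 → 4-byte form F0 A1 A1 82 at offsets 0–3.
U+0634 → 2-byte form D8 B4 at offsets 4–5.
U+256B → 3-byte form E2 95 AB at offsets 6–8.
Offset 7 falls in char 3's range; it's byte 2 of E2 95 AB = 0x95.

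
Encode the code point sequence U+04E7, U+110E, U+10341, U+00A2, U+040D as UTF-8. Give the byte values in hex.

U+04E7: 2-byte form → D3 A7.
U+110E: 3-byte form → E1 84 8E.
U+10341: 4-byte form → F0 90 8D 81.
U+00A2: 2-byte form → C2 A2.
U+040D: 2-byte form → D0 8D.
Concatenated (13 bytes): D3 A7 E1 84 8E F0 90 8D 81 C2 A2 D0 8D.

D3 A7 E1 84 8E F0 90 8D 81 C2 A2 D0 8D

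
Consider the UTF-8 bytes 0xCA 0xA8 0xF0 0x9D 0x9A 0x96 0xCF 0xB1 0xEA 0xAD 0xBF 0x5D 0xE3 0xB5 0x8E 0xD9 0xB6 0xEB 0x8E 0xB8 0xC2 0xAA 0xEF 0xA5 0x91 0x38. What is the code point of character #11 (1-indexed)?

Offset 0: leading byte 0xCA = 11001010 → 2-byte char #1 = CA A8.
Offset 2: leading byte 0xF0 = 11110000 → 4-byte char #2 = F0 9D 9A 96.
Offset 6: leading byte 0xCF = 11001111 → 2-byte char #3 = CF B1.
Offset 8: leading byte 0xEA = 11101010 → 3-byte char #4 = EA AD BF.
Offset 11: leading byte 0x5D = 01011101 → 1-byte char #5 = 5D.
Offset 12: leading byte 0xE3 = 11100011 → 3-byte char #6 = E3 B5 8E.
Offset 15: leading byte 0xD9 = 11011001 → 2-byte char #7 = D9 B6.
Offset 17: leading byte 0xEB = 11101011 → 3-byte char #8 = EB 8E B8.
Offset 20: leading byte 0xC2 = 11000010 → 2-byte char #9 = C2 AA.
Offset 22: leading byte 0xEF = 11101111 → 3-byte char #10 = EF A5 91.
Offset 25: leading byte 0x38 = 00111000 → 1-byte char #11 = 38.
Leading byte 0x38 = 00111000 matches 0xxxxxxx → 1-byte sequence.
Byte 1: 0x38 = 00111000, payload 0111000 (7 bits).
Concatenate: 0111000 = 0x38 (7 bits → U+0038).

U+0038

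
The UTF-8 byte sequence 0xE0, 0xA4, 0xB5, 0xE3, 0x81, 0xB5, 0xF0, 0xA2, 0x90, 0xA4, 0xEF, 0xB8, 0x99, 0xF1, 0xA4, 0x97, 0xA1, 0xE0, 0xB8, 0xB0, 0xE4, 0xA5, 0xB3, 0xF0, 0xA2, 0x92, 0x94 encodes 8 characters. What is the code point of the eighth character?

U+22494

Offset 0: leading byte 0xE0 = 11100000 → 3-byte char #1 = E0 A4 B5.
Offset 3: leading byte 0xE3 = 11100011 → 3-byte char #2 = E3 81 B5.
Offset 6: leading byte 0xF0 = 11110000 → 4-byte char #3 = F0 A2 90 A4.
Offset 10: leading byte 0xEF = 11101111 → 3-byte char #4 = EF B8 99.
Offset 13: leading byte 0xF1 = 11110001 → 4-byte char #5 = F1 A4 97 A1.
Offset 17: leading byte 0xE0 = 11100000 → 3-byte char #6 = E0 B8 B0.
Offset 20: leading byte 0xE4 = 11100100 → 3-byte char #7 = E4 A5 B3.
Offset 23: leading byte 0xF0 = 11110000 → 4-byte char #8 = F0 A2 92 94.
Leading byte 0xF0 = 11110000 matches 11110xxx → 4-byte sequence.
Byte 1: 0xF0 = 11110000, payload 000 (3 bits).
Byte 2: 0xA2 = 10100010 (10xxxxxx ✓), payload 100010.
Byte 3: 0x92 = 10010010 (10xxxxxx ✓), payload 010010.
Byte 4: 0x94 = 10010100 (10xxxxxx ✓), payload 010100.
Concatenate: 000100010010010010100 = 0x22494 (21 bits → U+22494).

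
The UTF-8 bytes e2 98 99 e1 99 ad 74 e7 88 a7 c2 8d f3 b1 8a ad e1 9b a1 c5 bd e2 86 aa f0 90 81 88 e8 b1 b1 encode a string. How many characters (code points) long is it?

11

Byte at offset 0: 0xE2 = 11100010 → 3-byte char (#1). Advance 3.
Byte at offset 3: 0xE1 = 11100001 → 3-byte char (#2). Advance 3.
Byte at offset 6: 0x74 = 01110100 → 1-byte char (#3). Advance 1.
Byte at offset 7: 0xE7 = 11100111 → 3-byte char (#4). Advance 3.
Byte at offset 10: 0xC2 = 11000010 → 2-byte char (#5). Advance 2.
Byte at offset 12: 0xF3 = 11110011 → 4-byte char (#6). Advance 4.
Byte at offset 16: 0xE1 = 11100001 → 3-byte char (#7). Advance 3.
Byte at offset 19: 0xC5 = 11000101 → 2-byte char (#8). Advance 2.
Byte at offset 21: 0xE2 = 11100010 → 3-byte char (#9). Advance 3.
Byte at offset 24: 0xF0 = 11110000 → 4-byte char (#10). Advance 4.
Byte at offset 28: 0xE8 = 11101000 → 3-byte char (#11). Advance 3.
Reached end at offset 31 after 11 code points.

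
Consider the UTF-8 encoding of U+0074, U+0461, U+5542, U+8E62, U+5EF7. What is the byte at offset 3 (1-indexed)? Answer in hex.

1-indexed offset 3 is 0-indexed offset 2.
U+0074 → 1-byte form 74 at offsets 0–0.
U+0461 → 2-byte form D1 A1 at offsets 1–2.
Offset 2 falls in char 2's range; it's byte 2 of D1 A1 = 0xA1.

0xA1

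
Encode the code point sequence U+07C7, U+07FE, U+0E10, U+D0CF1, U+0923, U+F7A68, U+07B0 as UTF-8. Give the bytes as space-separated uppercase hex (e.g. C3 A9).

DF 87 DF BE E0 B8 90 F3 90 B3 B1 E0 A4 A3 F3 B7 A9 A8 DE B0

U+07C7: 2-byte form → DF 87.
U+07FE: 2-byte form → DF BE.
U+0E10: 3-byte form → E0 B8 90.
U+D0CF1: 4-byte form → F3 90 B3 B1.
U+0923: 3-byte form → E0 A4 A3.
U+F7A68: 4-byte form → F3 B7 A9 A8.
U+07B0: 2-byte form → DE B0.
Concatenated (20 bytes): DF 87 DF BE E0 B8 90 F3 90 B3 B1 E0 A4 A3 F3 B7 A9 A8 DE B0.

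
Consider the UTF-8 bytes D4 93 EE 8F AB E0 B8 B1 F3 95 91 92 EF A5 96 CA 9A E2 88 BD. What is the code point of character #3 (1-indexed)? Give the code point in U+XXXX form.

Offset 0: leading byte 0xD4 = 11010100 → 2-byte char #1 = D4 93.
Offset 2: leading byte 0xEE = 11101110 → 3-byte char #2 = EE 8F AB.
Offset 5: leading byte 0xE0 = 11100000 → 3-byte char #3 = E0 B8 B1.
Leading byte 0xE0 = 11100000 matches 1110xxxx → 3-byte sequence.
Byte 1: 0xE0 = 11100000, payload 0000 (4 bits).
Byte 2: 0xB8 = 10111000 (10xxxxxx ✓), payload 111000.
Byte 3: 0xB1 = 10110001 (10xxxxxx ✓), payload 110001.
Concatenate: 0000111000110001 = 0xE31 (16 bits → U+0E31).

U+0E31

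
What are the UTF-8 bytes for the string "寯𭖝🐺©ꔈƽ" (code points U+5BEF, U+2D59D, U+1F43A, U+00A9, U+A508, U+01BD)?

E5 AF AF F0 AD 96 9D F0 9F 90 BA C2 A9 EA 94 88 C6 BD

U+5BEF: 3-byte form → E5 AF AF.
U+2D59D: 4-byte form → F0 AD 96 9D.
U+1F43A: 4-byte form → F0 9F 90 BA.
U+00A9: 2-byte form → C2 A9.
U+A508: 3-byte form → EA 94 88.
U+01BD: 2-byte form → C6 BD.
Concatenated (18 bytes): E5 AF AF F0 AD 96 9D F0 9F 90 BA C2 A9 EA 94 88 C6 BD.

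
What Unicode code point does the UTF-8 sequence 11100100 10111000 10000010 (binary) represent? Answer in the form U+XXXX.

U+4E02

Leading byte 0xE4 = 11100100 matches 1110xxxx → 3-byte sequence.
Byte 1: 0xE4 = 11100100, payload 0100 (4 bits).
Byte 2: 0xB8 = 10111000 (10xxxxxx ✓), payload 111000.
Byte 3: 0x82 = 10000010 (10xxxxxx ✓), payload 000010.
Concatenate: 0100111000000010 = 0x4E02 (16 bits → U+4E02).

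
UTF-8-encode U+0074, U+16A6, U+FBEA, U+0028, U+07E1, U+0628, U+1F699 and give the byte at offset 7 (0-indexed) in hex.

0x28

U+0074 → 1-byte form 74 at offsets 0–0.
U+16A6 → 3-byte form E1 9A A6 at offsets 1–3.
U+FBEA → 3-byte form EF AF AA at offsets 4–6.
U+0028 → 1-byte form 28 at offsets 7–7.
Offset 7 falls in char 4's range; it's byte 1 of 28 = 0x28.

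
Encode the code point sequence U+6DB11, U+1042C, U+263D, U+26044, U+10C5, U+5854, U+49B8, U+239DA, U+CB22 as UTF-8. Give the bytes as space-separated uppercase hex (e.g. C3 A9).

U+6DB11: 4-byte form → F1 AD AC 91.
U+1042C: 4-byte form → F0 90 90 AC.
U+263D: 3-byte form → E2 98 BD.
U+26044: 4-byte form → F0 A6 81 84.
U+10C5: 3-byte form → E1 83 85.
U+5854: 3-byte form → E5 A1 94.
U+49B8: 3-byte form → E4 A6 B8.
U+239DA: 4-byte form → F0 A3 A7 9A.
U+CB22: 3-byte form → EC AC A2.
Concatenated (31 bytes): F1 AD AC 91 F0 90 90 AC E2 98 BD F0 A6 81 84 E1 83 85 E5 A1 94 E4 A6 B8 F0 A3 A7 9A EC AC A2.

F1 AD AC 91 F0 90 90 AC E2 98 BD F0 A6 81 84 E1 83 85 E5 A1 94 E4 A6 B8 F0 A3 A7 9A EC AC A2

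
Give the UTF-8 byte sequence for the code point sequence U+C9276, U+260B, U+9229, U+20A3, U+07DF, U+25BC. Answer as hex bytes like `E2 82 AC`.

U+C9276: 4-byte form → F3 89 89 B6.
U+260B: 3-byte form → E2 98 8B.
U+9229: 3-byte form → E9 88 A9.
U+20A3: 3-byte form → E2 82 A3.
U+07DF: 2-byte form → DF 9F.
U+25BC: 3-byte form → E2 96 BC.
Concatenated (18 bytes): F3 89 89 B6 E2 98 8B E9 88 A9 E2 82 A3 DF 9F E2 96 BC.

F3 89 89 B6 E2 98 8B E9 88 A9 E2 82 A3 DF 9F E2 96 BC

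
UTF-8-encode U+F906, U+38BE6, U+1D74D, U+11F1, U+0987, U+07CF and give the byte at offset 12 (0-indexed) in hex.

0x87

U+F906 → 3-byte form EF A4 86 at offsets 0–2.
U+38BE6 → 4-byte form F0 B8 AF A6 at offsets 3–6.
U+1D74D → 4-byte form F0 9D 9D 8D at offsets 7–10.
U+11F1 → 3-byte form E1 87 B1 at offsets 11–13.
Offset 12 falls in char 4's range; it's byte 2 of E1 87 B1 = 0x87.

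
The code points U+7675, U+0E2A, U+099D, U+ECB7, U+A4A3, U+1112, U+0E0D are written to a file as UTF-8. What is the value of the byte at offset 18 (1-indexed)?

1-indexed offset 18 is 0-indexed offset 17.
U+7675 → 3-byte form E7 99 B5 at offsets 0–2.
U+0E2A → 3-byte form E0 B8 AA at offsets 3–5.
U+099D → 3-byte form E0 A6 9D at offsets 6–8.
U+ECB7 → 3-byte form EE B2 B7 at offsets 9–11.
U+A4A3 → 3-byte form EA 92 A3 at offsets 12–14.
U+1112 → 3-byte form E1 84 92 at offsets 15–17.
Offset 17 falls in char 6's range; it's byte 3 of E1 84 92 = 0x92.

0x92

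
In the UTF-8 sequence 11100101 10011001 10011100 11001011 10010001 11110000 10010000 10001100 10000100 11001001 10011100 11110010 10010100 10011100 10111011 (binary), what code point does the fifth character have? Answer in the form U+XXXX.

U+9473B

Offset 0: leading byte 0xE5 = 11100101 → 3-byte char #1 = E5 99 9C.
Offset 3: leading byte 0xCB = 11001011 → 2-byte char #2 = CB 91.
Offset 5: leading byte 0xF0 = 11110000 → 4-byte char #3 = F0 90 8C 84.
Offset 9: leading byte 0xC9 = 11001001 → 2-byte char #4 = C9 9C.
Offset 11: leading byte 0xF2 = 11110010 → 4-byte char #5 = F2 94 9C BB.
Leading byte 0xF2 = 11110010 matches 11110xxx → 4-byte sequence.
Byte 1: 0xF2 = 11110010, payload 010 (3 bits).
Byte 2: 0x94 = 10010100 (10xxxxxx ✓), payload 010100.
Byte 3: 0x9C = 10011100 (10xxxxxx ✓), payload 011100.
Byte 4: 0xBB = 10111011 (10xxxxxx ✓), payload 111011.
Concatenate: 010010100011100111011 = 0x9473B (21 bits → U+9473B).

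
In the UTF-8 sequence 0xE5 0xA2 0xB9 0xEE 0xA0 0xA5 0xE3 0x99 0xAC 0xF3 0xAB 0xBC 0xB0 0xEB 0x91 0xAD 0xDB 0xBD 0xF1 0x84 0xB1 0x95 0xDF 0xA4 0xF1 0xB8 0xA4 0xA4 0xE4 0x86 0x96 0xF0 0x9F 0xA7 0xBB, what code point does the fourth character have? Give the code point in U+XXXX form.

U+EBF30

Offset 0: leading byte 0xE5 = 11100101 → 3-byte char #1 = E5 A2 B9.
Offset 3: leading byte 0xEE = 11101110 → 3-byte char #2 = EE A0 A5.
Offset 6: leading byte 0xE3 = 11100011 → 3-byte char #3 = E3 99 AC.
Offset 9: leading byte 0xF3 = 11110011 → 4-byte char #4 = F3 AB BC B0.
Leading byte 0xF3 = 11110011 matches 11110xxx → 4-byte sequence.
Byte 1: 0xF3 = 11110011, payload 011 (3 bits).
Byte 2: 0xAB = 10101011 (10xxxxxx ✓), payload 101011.
Byte 3: 0xBC = 10111100 (10xxxxxx ✓), payload 111100.
Byte 4: 0xB0 = 10110000 (10xxxxxx ✓), payload 110000.
Concatenate: 011101011111100110000 = 0xEBF30 (21 bits → U+EBF30).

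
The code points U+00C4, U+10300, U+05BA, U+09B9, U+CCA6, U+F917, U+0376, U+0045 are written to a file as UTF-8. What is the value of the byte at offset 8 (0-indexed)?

0xE0

U+00C4 → 2-byte form C3 84 at offsets 0–1.
U+10300 → 4-byte form F0 90 8C 80 at offsets 2–5.
U+05BA → 2-byte form D6 BA at offsets 6–7.
U+09B9 → 3-byte form E0 A6 B9 at offsets 8–10.
Offset 8 falls in char 4's range; it's byte 1 of E0 A6 B9 = 0xE0.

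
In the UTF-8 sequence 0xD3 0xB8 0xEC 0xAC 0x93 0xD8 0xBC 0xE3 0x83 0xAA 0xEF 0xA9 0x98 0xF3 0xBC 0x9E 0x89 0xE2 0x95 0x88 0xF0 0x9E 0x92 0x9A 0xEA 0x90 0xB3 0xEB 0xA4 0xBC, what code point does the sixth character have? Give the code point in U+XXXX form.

Offset 0: leading byte 0xD3 = 11010011 → 2-byte char #1 = D3 B8.
Offset 2: leading byte 0xEC = 11101100 → 3-byte char #2 = EC AC 93.
Offset 5: leading byte 0xD8 = 11011000 → 2-byte char #3 = D8 BC.
Offset 7: leading byte 0xE3 = 11100011 → 3-byte char #4 = E3 83 AA.
Offset 10: leading byte 0xEF = 11101111 → 3-byte char #5 = EF A9 98.
Offset 13: leading byte 0xF3 = 11110011 → 4-byte char #6 = F3 BC 9E 89.
Leading byte 0xF3 = 11110011 matches 11110xxx → 4-byte sequence.
Byte 1: 0xF3 = 11110011, payload 011 (3 bits).
Byte 2: 0xBC = 10111100 (10xxxxxx ✓), payload 111100.
Byte 3: 0x9E = 10011110 (10xxxxxx ✓), payload 011110.
Byte 4: 0x89 = 10001001 (10xxxxxx ✓), payload 001001.
Concatenate: 011111100011110001001 = 0xFC789 (21 bits → U+FC789).

U+FC789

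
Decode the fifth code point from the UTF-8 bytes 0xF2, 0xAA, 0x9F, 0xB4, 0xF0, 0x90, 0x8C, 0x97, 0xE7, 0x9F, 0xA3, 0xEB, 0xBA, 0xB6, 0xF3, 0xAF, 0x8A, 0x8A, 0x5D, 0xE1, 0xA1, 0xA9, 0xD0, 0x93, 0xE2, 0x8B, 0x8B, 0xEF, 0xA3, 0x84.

Offset 0: leading byte 0xF2 = 11110010 → 4-byte char #1 = F2 AA 9F B4.
Offset 4: leading byte 0xF0 = 11110000 → 4-byte char #2 = F0 90 8C 97.
Offset 8: leading byte 0xE7 = 11100111 → 3-byte char #3 = E7 9F A3.
Offset 11: leading byte 0xEB = 11101011 → 3-byte char #4 = EB BA B6.
Offset 14: leading byte 0xF3 = 11110011 → 4-byte char #5 = F3 AF 8A 8A.
Leading byte 0xF3 = 11110011 matches 11110xxx → 4-byte sequence.
Byte 1: 0xF3 = 11110011, payload 011 (3 bits).
Byte 2: 0xAF = 10101111 (10xxxxxx ✓), payload 101111.
Byte 3: 0x8A = 10001010 (10xxxxxx ✓), payload 001010.
Byte 4: 0x8A = 10001010 (10xxxxxx ✓), payload 001010.
Concatenate: 011101111001010001010 = 0xEF28A (21 bits → U+EF28A).

U+EF28A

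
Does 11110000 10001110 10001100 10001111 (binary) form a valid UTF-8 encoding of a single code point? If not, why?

Leading byte 0xF0 = 11110000 → 4-byte form.
Continuation bytes all match 10xxxxxx. Payload decodes to 0xE30F.
But 0xE30F < 0x10000, the minimum for a 4-byte sequence — this is an overlong encoding.

invalid (overlong encoding)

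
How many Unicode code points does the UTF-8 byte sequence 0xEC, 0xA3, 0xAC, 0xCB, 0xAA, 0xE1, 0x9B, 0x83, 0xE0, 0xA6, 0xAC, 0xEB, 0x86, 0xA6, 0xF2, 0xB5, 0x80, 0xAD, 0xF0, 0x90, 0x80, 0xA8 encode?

7

Byte at offset 0: 0xEC = 11101100 → 3-byte char (#1). Advance 3.
Byte at offset 3: 0xCB = 11001011 → 2-byte char (#2). Advance 2.
Byte at offset 5: 0xE1 = 11100001 → 3-byte char (#3). Advance 3.
Byte at offset 8: 0xE0 = 11100000 → 3-byte char (#4). Advance 3.
Byte at offset 11: 0xEB = 11101011 → 3-byte char (#5). Advance 3.
Byte at offset 14: 0xF2 = 11110010 → 4-byte char (#6). Advance 4.
Byte at offset 18: 0xF0 = 11110000 → 4-byte char (#7). Advance 4.
Reached end at offset 22 after 7 code points.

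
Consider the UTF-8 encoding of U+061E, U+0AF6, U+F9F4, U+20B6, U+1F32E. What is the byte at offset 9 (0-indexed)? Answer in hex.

0x82

U+061E → 2-byte form D8 9E at offsets 0–1.
U+0AF6 → 3-byte form E0 AB B6 at offsets 2–4.
U+F9F4 → 3-byte form EF A7 B4 at offsets 5–7.
U+20B6 → 3-byte form E2 82 B6 at offsets 8–10.
Offset 9 falls in char 4's range; it's byte 2 of E2 82 B6 = 0x82.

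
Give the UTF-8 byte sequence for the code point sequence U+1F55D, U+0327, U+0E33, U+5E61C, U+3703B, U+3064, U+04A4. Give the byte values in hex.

U+1F55D: 4-byte form → F0 9F 95 9D.
U+0327: 2-byte form → CC A7.
U+0E33: 3-byte form → E0 B8 B3.
U+5E61C: 4-byte form → F1 9E 98 9C.
U+3703B: 4-byte form → F0 B7 80 BB.
U+3064: 3-byte form → E3 81 A4.
U+04A4: 2-byte form → D2 A4.
Concatenated (22 bytes): F0 9F 95 9D CC A7 E0 B8 B3 F1 9E 98 9C F0 B7 80 BB E3 81 A4 D2 A4.

F0 9F 95 9D CC A7 E0 B8 B3 F1 9E 98 9C F0 B7 80 BB E3 81 A4 D2 A4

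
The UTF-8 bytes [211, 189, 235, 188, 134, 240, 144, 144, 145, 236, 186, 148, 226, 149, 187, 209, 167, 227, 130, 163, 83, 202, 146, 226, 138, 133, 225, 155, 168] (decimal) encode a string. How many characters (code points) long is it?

11

Byte at offset 0: 0xD3 = 11010011 → 2-byte char (#1). Advance 2.
Byte at offset 2: 0xEB = 11101011 → 3-byte char (#2). Advance 3.
Byte at offset 5: 0xF0 = 11110000 → 4-byte char (#3). Advance 4.
Byte at offset 9: 0xEC = 11101100 → 3-byte char (#4). Advance 3.
Byte at offset 12: 0xE2 = 11100010 → 3-byte char (#5). Advance 3.
Byte at offset 15: 0xD1 = 11010001 → 2-byte char (#6). Advance 2.
Byte at offset 17: 0xE3 = 11100011 → 3-byte char (#7). Advance 3.
Byte at offset 20: 0x53 = 01010011 → 1-byte char (#8). Advance 1.
Byte at offset 21: 0xCA = 11001010 → 2-byte char (#9). Advance 2.
Byte at offset 23: 0xE2 = 11100010 → 3-byte char (#10). Advance 3.
Byte at offset 26: 0xE1 = 11100001 → 3-byte char (#11). Advance 3.
Reached end at offset 29 after 11 code points.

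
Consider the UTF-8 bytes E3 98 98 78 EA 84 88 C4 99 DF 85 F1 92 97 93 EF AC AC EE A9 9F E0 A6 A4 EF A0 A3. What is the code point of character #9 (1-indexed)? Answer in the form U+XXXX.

Offset 0: leading byte 0xE3 = 11100011 → 3-byte char #1 = E3 98 98.
Offset 3: leading byte 0x78 = 01111000 → 1-byte char #2 = 78.
Offset 4: leading byte 0xEA = 11101010 → 3-byte char #3 = EA 84 88.
Offset 7: leading byte 0xC4 = 11000100 → 2-byte char #4 = C4 99.
Offset 9: leading byte 0xDF = 11011111 → 2-byte char #5 = DF 85.
Offset 11: leading byte 0xF1 = 11110001 → 4-byte char #6 = F1 92 97 93.
Offset 15: leading byte 0xEF = 11101111 → 3-byte char #7 = EF AC AC.
Offset 18: leading byte 0xEE = 11101110 → 3-byte char #8 = EE A9 9F.
Offset 21: leading byte 0xE0 = 11100000 → 3-byte char #9 = E0 A6 A4.
Leading byte 0xE0 = 11100000 matches 1110xxxx → 3-byte sequence.
Byte 1: 0xE0 = 11100000, payload 0000 (4 bits).
Byte 2: 0xA6 = 10100110 (10xxxxxx ✓), payload 100110.
Byte 3: 0xA4 = 10100100 (10xxxxxx ✓), payload 100100.
Concatenate: 0000100110100100 = 0x9A4 (16 bits → U+09A4).

U+09A4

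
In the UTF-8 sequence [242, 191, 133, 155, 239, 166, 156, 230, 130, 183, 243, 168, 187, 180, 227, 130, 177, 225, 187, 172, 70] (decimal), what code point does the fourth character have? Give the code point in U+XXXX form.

U+E8EF4

Offset 0: leading byte 0xF2 = 11110010 → 4-byte char #1 = F2 BF 85 9B.
Offset 4: leading byte 0xEF = 11101111 → 3-byte char #2 = EF A6 9C.
Offset 7: leading byte 0xE6 = 11100110 → 3-byte char #3 = E6 82 B7.
Offset 10: leading byte 0xF3 = 11110011 → 4-byte char #4 = F3 A8 BB B4.
Leading byte 0xF3 = 11110011 matches 11110xxx → 4-byte sequence.
Byte 1: 0xF3 = 11110011, payload 011 (3 bits).
Byte 2: 0xA8 = 10101000 (10xxxxxx ✓), payload 101000.
Byte 3: 0xBB = 10111011 (10xxxxxx ✓), payload 111011.
Byte 4: 0xB4 = 10110100 (10xxxxxx ✓), payload 110100.
Concatenate: 011101000111011110100 = 0xE8EF4 (21 bits → U+E8EF4).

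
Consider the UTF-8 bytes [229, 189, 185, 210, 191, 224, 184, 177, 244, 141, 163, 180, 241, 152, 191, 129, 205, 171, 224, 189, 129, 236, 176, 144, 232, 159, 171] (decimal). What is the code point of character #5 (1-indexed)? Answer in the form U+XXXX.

Offset 0: leading byte 0xE5 = 11100101 → 3-byte char #1 = E5 BD B9.
Offset 3: leading byte 0xD2 = 11010010 → 2-byte char #2 = D2 BF.
Offset 5: leading byte 0xE0 = 11100000 → 3-byte char #3 = E0 B8 B1.
Offset 8: leading byte 0xF4 = 11110100 → 4-byte char #4 = F4 8D A3 B4.
Offset 12: leading byte 0xF1 = 11110001 → 4-byte char #5 = F1 98 BF 81.
Leading byte 0xF1 = 11110001 matches 11110xxx → 4-byte sequence.
Byte 1: 0xF1 = 11110001, payload 001 (3 bits).
Byte 2: 0x98 = 10011000 (10xxxxxx ✓), payload 011000.
Byte 3: 0xBF = 10111111 (10xxxxxx ✓), payload 111111.
Byte 4: 0x81 = 10000001 (10xxxxxx ✓), payload 000001.
Concatenate: 001011000111111000001 = 0x58FC1 (21 bits → U+58FC1).

U+58FC1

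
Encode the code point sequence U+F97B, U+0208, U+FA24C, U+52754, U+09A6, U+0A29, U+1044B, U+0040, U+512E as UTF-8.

EF A5 BB C8 88 F3 BA 89 8C F1 92 9D 94 E0 A6 A6 E0 A8 A9 F0 90 91 8B 40 E5 84 AE

U+F97B: 3-byte form → EF A5 BB.
U+0208: 2-byte form → C8 88.
U+FA24C: 4-byte form → F3 BA 89 8C.
U+52754: 4-byte form → F1 92 9D 94.
U+09A6: 3-byte form → E0 A6 A6.
U+0A29: 3-byte form → E0 A8 A9.
U+1044B: 4-byte form → F0 90 91 8B.
U+0040: 1-byte form → 40.
U+512E: 3-byte form → E5 84 AE.
Concatenated (27 bytes): EF A5 BB C8 88 F3 BA 89 8C F1 92 9D 94 E0 A6 A6 E0 A8 A9 F0 90 91 8B 40 E5 84 AE.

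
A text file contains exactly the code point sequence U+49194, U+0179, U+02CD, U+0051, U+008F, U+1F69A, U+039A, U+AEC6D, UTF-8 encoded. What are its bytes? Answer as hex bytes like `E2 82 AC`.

U+49194: 4-byte form → F1 89 86 94.
U+0179: 2-byte form → C5 B9.
U+02CD: 2-byte form → CB 8D.
U+0051: 1-byte form → 51.
U+008F: 2-byte form → C2 8F.
U+1F69A: 4-byte form → F0 9F 9A 9A.
U+039A: 2-byte form → CE 9A.
U+AEC6D: 4-byte form → F2 AE B1 AD.
Concatenated (21 bytes): F1 89 86 94 C5 B9 CB 8D 51 C2 8F F0 9F 9A 9A CE 9A F2 AE B1 AD.

F1 89 86 94 C5 B9 CB 8D 51 C2 8F F0 9F 9A 9A CE 9A F2 AE B1 AD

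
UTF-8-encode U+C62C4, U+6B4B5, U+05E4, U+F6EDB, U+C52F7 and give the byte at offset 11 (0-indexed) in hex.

U+C62C4 → 4-byte form F3 86 8B 84 at offsets 0–3.
U+6B4B5 → 4-byte form F1 AB 92 B5 at offsets 4–7.
U+05E4 → 2-byte form D7 A4 at offsets 8–9.
U+F6EDB → 4-byte form F3 B6 BB 9B at offsets 10–13.
Offset 11 falls in char 4's range; it's byte 2 of F3 B6 BB 9B = 0xB6.

0xB6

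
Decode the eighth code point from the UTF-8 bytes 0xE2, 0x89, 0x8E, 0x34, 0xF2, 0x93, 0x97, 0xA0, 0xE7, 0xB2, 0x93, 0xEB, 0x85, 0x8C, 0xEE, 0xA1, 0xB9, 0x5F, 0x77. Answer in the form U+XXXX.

Offset 0: leading byte 0xE2 = 11100010 → 3-byte char #1 = E2 89 8E.
Offset 3: leading byte 0x34 = 00110100 → 1-byte char #2 = 34.
Offset 4: leading byte 0xF2 = 11110010 → 4-byte char #3 = F2 93 97 A0.
Offset 8: leading byte 0xE7 = 11100111 → 3-byte char #4 = E7 B2 93.
Offset 11: leading byte 0xEB = 11101011 → 3-byte char #5 = EB 85 8C.
Offset 14: leading byte 0xEE = 11101110 → 3-byte char #6 = EE A1 B9.
Offset 17: leading byte 0x5F = 01011111 → 1-byte char #7 = 5F.
Offset 18: leading byte 0x77 = 01110111 → 1-byte char #8 = 77.
Leading byte 0x77 = 01110111 matches 0xxxxxxx → 1-byte sequence.
Byte 1: 0x77 = 01110111, payload 1110111 (7 bits).
Concatenate: 1110111 = 0x77 (7 bits → U+0077).

U+0077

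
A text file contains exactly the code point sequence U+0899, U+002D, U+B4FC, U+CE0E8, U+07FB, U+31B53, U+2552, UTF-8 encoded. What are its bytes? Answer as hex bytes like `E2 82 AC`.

E0 A2 99 2D EB 93 BC F3 8E 83 A8 DF BB F0 B1 AD 93 E2 95 92

U+0899: 3-byte form → E0 A2 99.
U+002D: 1-byte form → 2D.
U+B4FC: 3-byte form → EB 93 BC.
U+CE0E8: 4-byte form → F3 8E 83 A8.
U+07FB: 2-byte form → DF BB.
U+31B53: 4-byte form → F0 B1 AD 93.
U+2552: 3-byte form → E2 95 92.
Concatenated (20 bytes): E0 A2 99 2D EB 93 BC F3 8E 83 A8 DF BB F0 B1 AD 93 E2 95 92.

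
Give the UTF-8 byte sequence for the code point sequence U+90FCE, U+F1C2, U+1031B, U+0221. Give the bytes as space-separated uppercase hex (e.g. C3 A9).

F2 90 BF 8E EF 87 82 F0 90 8C 9B C8 A1

U+90FCE: 4-byte form → F2 90 BF 8E.
U+F1C2: 3-byte form → EF 87 82.
U+1031B: 4-byte form → F0 90 8C 9B.
U+0221: 2-byte form → C8 A1.
Concatenated (13 bytes): F2 90 BF 8E EF 87 82 F0 90 8C 9B C8 A1.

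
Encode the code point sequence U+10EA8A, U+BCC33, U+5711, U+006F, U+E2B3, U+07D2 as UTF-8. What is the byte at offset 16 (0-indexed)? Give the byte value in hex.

U+10EA8A → 4-byte form F4 8E AA 8A at offsets 0–3.
U+BCC33 → 4-byte form F2 BC B0 B3 at offsets 4–7.
U+5711 → 3-byte form E5 9C 91 at offsets 8–10.
U+006F → 1-byte form 6F at offsets 11–11.
U+E2B3 → 3-byte form EE 8A B3 at offsets 12–14.
U+07D2 → 2-byte form DF 92 at offsets 15–16.
Offset 16 falls in char 6's range; it's byte 2 of DF 92 = 0x92.

0x92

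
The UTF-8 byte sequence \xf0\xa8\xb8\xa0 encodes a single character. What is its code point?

U+28E20

Leading byte 0xF0 = 11110000 matches 11110xxx → 4-byte sequence.
Byte 1: 0xF0 = 11110000, payload 000 (3 bits).
Byte 2: 0xA8 = 10101000 (10xxxxxx ✓), payload 101000.
Byte 3: 0xB8 = 10111000 (10xxxxxx ✓), payload 111000.
Byte 4: 0xA0 = 10100000 (10xxxxxx ✓), payload 100000.
Concatenate: 000101000111000100000 = 0x28E20 (21 bits → U+28E20).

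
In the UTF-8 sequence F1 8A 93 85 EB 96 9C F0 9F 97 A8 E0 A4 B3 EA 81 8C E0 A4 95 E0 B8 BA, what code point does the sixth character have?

Offset 0: leading byte 0xF1 = 11110001 → 4-byte char #1 = F1 8A 93 85.
Offset 4: leading byte 0xEB = 11101011 → 3-byte char #2 = EB 96 9C.
Offset 7: leading byte 0xF0 = 11110000 → 4-byte char #3 = F0 9F 97 A8.
Offset 11: leading byte 0xE0 = 11100000 → 3-byte char #4 = E0 A4 B3.
Offset 14: leading byte 0xEA = 11101010 → 3-byte char #5 = EA 81 8C.
Offset 17: leading byte 0xE0 = 11100000 → 3-byte char #6 = E0 A4 95.
Leading byte 0xE0 = 11100000 matches 1110xxxx → 3-byte sequence.
Byte 1: 0xE0 = 11100000, payload 0000 (4 bits).
Byte 2: 0xA4 = 10100100 (10xxxxxx ✓), payload 100100.
Byte 3: 0x95 = 10010101 (10xxxxxx ✓), payload 010101.
Concatenate: 0000100100010101 = 0x915 (16 bits → U+0915).

U+0915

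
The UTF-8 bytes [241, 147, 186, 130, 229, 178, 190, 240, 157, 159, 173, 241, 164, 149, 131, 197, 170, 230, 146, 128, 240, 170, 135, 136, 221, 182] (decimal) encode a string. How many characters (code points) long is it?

Byte at offset 0: 0xF1 = 11110001 → 4-byte char (#1). Advance 4.
Byte at offset 4: 0xE5 = 11100101 → 3-byte char (#2). Advance 3.
Byte at offset 7: 0xF0 = 11110000 → 4-byte char (#3). Advance 4.
Byte at offset 11: 0xF1 = 11110001 → 4-byte char (#4). Advance 4.
Byte at offset 15: 0xC5 = 11000101 → 2-byte char (#5). Advance 2.
Byte at offset 17: 0xE6 = 11100110 → 3-byte char (#6). Advance 3.
Byte at offset 20: 0xF0 = 11110000 → 4-byte char (#7). Advance 4.
Byte at offset 24: 0xDD = 11011101 → 2-byte char (#8). Advance 2.
Reached end at offset 26 after 8 code points.

8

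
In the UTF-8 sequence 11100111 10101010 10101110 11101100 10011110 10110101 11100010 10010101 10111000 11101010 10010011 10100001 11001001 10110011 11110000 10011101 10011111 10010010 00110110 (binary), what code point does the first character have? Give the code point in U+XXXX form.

U+7AAE

Offset 0: leading byte 0xE7 = 11100111 → 3-byte char #1 = E7 AA AE.
Leading byte 0xE7 = 11100111 matches 1110xxxx → 3-byte sequence.
Byte 1: 0xE7 = 11100111, payload 0111 (4 bits).
Byte 2: 0xAA = 10101010 (10xxxxxx ✓), payload 101010.
Byte 3: 0xAE = 10101110 (10xxxxxx ✓), payload 101110.
Concatenate: 0111101010101110 = 0x7AAE (16 bits → U+7AAE).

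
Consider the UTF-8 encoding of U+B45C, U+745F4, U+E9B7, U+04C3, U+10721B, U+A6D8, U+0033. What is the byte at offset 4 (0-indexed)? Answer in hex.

0xB4

U+B45C → 3-byte form EB 91 9C at offsets 0–2.
U+745F4 → 4-byte form F1 B4 97 B4 at offsets 3–6.
Offset 4 falls in char 2's range; it's byte 2 of F1 B4 97 B4 = 0xB4.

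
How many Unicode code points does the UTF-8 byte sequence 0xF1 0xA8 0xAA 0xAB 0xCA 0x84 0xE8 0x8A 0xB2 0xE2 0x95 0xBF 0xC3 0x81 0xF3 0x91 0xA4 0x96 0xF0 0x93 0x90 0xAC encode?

Byte at offset 0: 0xF1 = 11110001 → 4-byte char (#1). Advance 4.
Byte at offset 4: 0xCA = 11001010 → 2-byte char (#2). Advance 2.
Byte at offset 6: 0xE8 = 11101000 → 3-byte char (#3). Advance 3.
Byte at offset 9: 0xE2 = 11100010 → 3-byte char (#4). Advance 3.
Byte at offset 12: 0xC3 = 11000011 → 2-byte char (#5). Advance 2.
Byte at offset 14: 0xF3 = 11110011 → 4-byte char (#6). Advance 4.
Byte at offset 18: 0xF0 = 11110000 → 4-byte char (#7). Advance 4.
Reached end at offset 22 after 7 code points.

7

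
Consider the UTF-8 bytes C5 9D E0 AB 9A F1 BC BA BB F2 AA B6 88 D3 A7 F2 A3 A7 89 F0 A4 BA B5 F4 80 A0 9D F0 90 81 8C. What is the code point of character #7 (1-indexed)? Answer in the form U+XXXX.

Offset 0: leading byte 0xC5 = 11000101 → 2-byte char #1 = C5 9D.
Offset 2: leading byte 0xE0 = 11100000 → 3-byte char #2 = E0 AB 9A.
Offset 5: leading byte 0xF1 = 11110001 → 4-byte char #3 = F1 BC BA BB.
Offset 9: leading byte 0xF2 = 11110010 → 4-byte char #4 = F2 AA B6 88.
Offset 13: leading byte 0xD3 = 11010011 → 2-byte char #5 = D3 A7.
Offset 15: leading byte 0xF2 = 11110010 → 4-byte char #6 = F2 A3 A7 89.
Offset 19: leading byte 0xF0 = 11110000 → 4-byte char #7 = F0 A4 BA B5.
Leading byte 0xF0 = 11110000 matches 11110xxx → 4-byte sequence.
Byte 1: 0xF0 = 11110000, payload 000 (3 bits).
Byte 2: 0xA4 = 10100100 (10xxxxxx ✓), payload 100100.
Byte 3: 0xBA = 10111010 (10xxxxxx ✓), payload 111010.
Byte 4: 0xB5 = 10110101 (10xxxxxx ✓), payload 110101.
Concatenate: 000100100111010110101 = 0x24EB5 (21 bits → U+24EB5).

U+24EB5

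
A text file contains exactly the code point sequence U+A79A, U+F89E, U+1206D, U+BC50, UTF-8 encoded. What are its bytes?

EA 9E 9A EF A2 9E F0 92 81 AD EB B1 90

U+A79A: 3-byte form → EA 9E 9A.
U+F89E: 3-byte form → EF A2 9E.
U+1206D: 4-byte form → F0 92 81 AD.
U+BC50: 3-byte form → EB B1 90.
Concatenated (13 bytes): EA 9E 9A EF A2 9E F0 92 81 AD EB B1 90.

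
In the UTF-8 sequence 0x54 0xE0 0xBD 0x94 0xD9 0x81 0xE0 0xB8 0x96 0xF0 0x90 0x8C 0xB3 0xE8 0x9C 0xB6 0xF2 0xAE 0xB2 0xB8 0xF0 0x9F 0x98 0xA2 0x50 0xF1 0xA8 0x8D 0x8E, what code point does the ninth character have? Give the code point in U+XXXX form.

U+0050

Offset 0: leading byte 0x54 = 01010100 → 1-byte char #1 = 54.
Offset 1: leading byte 0xE0 = 11100000 → 3-byte char #2 = E0 BD 94.
Offset 4: leading byte 0xD9 = 11011001 → 2-byte char #3 = D9 81.
Offset 6: leading byte 0xE0 = 11100000 → 3-byte char #4 = E0 B8 96.
Offset 9: leading byte 0xF0 = 11110000 → 4-byte char #5 = F0 90 8C B3.
Offset 13: leading byte 0xE8 = 11101000 → 3-byte char #6 = E8 9C B6.
Offset 16: leading byte 0xF2 = 11110010 → 4-byte char #7 = F2 AE B2 B8.
Offset 20: leading byte 0xF0 = 11110000 → 4-byte char #8 = F0 9F 98 A2.
Offset 24: leading byte 0x50 = 01010000 → 1-byte char #9 = 50.
Leading byte 0x50 = 01010000 matches 0xxxxxxx → 1-byte sequence.
Byte 1: 0x50 = 01010000, payload 1010000 (7 bits).
Concatenate: 1010000 = 0x50 (7 bits → U+0050).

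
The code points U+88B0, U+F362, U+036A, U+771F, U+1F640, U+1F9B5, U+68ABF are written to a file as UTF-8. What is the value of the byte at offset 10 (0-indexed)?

U+88B0 → 3-byte form E8 A2 B0 at offsets 0–2.
U+F362 → 3-byte form EF 8D A2 at offsets 3–5.
U+036A → 2-byte form CD AA at offsets 6–7.
U+771F → 3-byte form E7 9C 9F at offsets 8–10.
Offset 10 falls in char 4's range; it's byte 3 of E7 9C 9F = 0x9F.

0x9F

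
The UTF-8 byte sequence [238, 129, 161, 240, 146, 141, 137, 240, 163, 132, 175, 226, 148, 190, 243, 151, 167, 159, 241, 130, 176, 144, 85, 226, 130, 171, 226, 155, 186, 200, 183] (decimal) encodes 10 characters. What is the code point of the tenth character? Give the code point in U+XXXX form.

Offset 0: leading byte 0xEE = 11101110 → 3-byte char #1 = EE 81 A1.
Offset 3: leading byte 0xF0 = 11110000 → 4-byte char #2 = F0 92 8D 89.
Offset 7: leading byte 0xF0 = 11110000 → 4-byte char #3 = F0 A3 84 AF.
Offset 11: leading byte 0xE2 = 11100010 → 3-byte char #4 = E2 94 BE.
Offset 14: leading byte 0xF3 = 11110011 → 4-byte char #5 = F3 97 A7 9F.
Offset 18: leading byte 0xF1 = 11110001 → 4-byte char #6 = F1 82 B0 90.
Offset 22: leading byte 0x55 = 01010101 → 1-byte char #7 = 55.
Offset 23: leading byte 0xE2 = 11100010 → 3-byte char #8 = E2 82 AB.
Offset 26: leading byte 0xE2 = 11100010 → 3-byte char #9 = E2 9B BA.
Offset 29: leading byte 0xC8 = 11001000 → 2-byte char #10 = C8 B7.
Leading byte 0xC8 = 11001000 matches 110xxxxx → 2-byte sequence.
Byte 1: 0xC8 = 11001000, payload 01000 (5 bits).
Byte 2: 0xB7 = 10110111 (10xxxxxx ✓), payload 110111.
Concatenate: 01000110111 = 0x237 (11 bits → U+0237).

U+0237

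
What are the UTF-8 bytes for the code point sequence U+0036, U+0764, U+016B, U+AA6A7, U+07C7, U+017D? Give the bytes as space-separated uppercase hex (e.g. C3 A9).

36 DD A4 C5 AB F2 AA 9A A7 DF 87 C5 BD

U+0036: 1-byte form → 36.
U+0764: 2-byte form → DD A4.
U+016B: 2-byte form → C5 AB.
U+AA6A7: 4-byte form → F2 AA 9A A7.
U+07C7: 2-byte form → DF 87.
U+017D: 2-byte form → C5 BD.
Concatenated (13 bytes): 36 DD A4 C5 AB F2 AA 9A A7 DF 87 C5 BD.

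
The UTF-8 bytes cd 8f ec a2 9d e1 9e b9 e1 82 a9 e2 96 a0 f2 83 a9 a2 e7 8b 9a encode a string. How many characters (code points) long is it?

7

Byte at offset 0: 0xCD = 11001101 → 2-byte char (#1). Advance 2.
Byte at offset 2: 0xEC = 11101100 → 3-byte char (#2). Advance 3.
Byte at offset 5: 0xE1 = 11100001 → 3-byte char (#3). Advance 3.
Byte at offset 8: 0xE1 = 11100001 → 3-byte char (#4). Advance 3.
Byte at offset 11: 0xE2 = 11100010 → 3-byte char (#5). Advance 3.
Byte at offset 14: 0xF2 = 11110010 → 4-byte char (#6). Advance 4.
Byte at offset 18: 0xE7 = 11100111 → 3-byte char (#7). Advance 3.
Reached end at offset 21 after 7 code points.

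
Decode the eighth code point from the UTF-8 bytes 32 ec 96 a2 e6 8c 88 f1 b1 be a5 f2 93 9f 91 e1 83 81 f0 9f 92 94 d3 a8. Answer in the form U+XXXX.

Offset 0: leading byte 0x32 = 00110010 → 1-byte char #1 = 32.
Offset 1: leading byte 0xEC = 11101100 → 3-byte char #2 = EC 96 A2.
Offset 4: leading byte 0xE6 = 11100110 → 3-byte char #3 = E6 8C 88.
Offset 7: leading byte 0xF1 = 11110001 → 4-byte char #4 = F1 B1 BE A5.
Offset 11: leading byte 0xF2 = 11110010 → 4-byte char #5 = F2 93 9F 91.
Offset 15: leading byte 0xE1 = 11100001 → 3-byte char #6 = E1 83 81.
Offset 18: leading byte 0xF0 = 11110000 → 4-byte char #7 = F0 9F 92 94.
Offset 22: leading byte 0xD3 = 11010011 → 2-byte char #8 = D3 A8.
Leading byte 0xD3 = 11010011 matches 110xxxxx → 2-byte sequence.
Byte 1: 0xD3 = 11010011, payload 10011 (5 bits).
Byte 2: 0xA8 = 10101000 (10xxxxxx ✓), payload 101000.
Concatenate: 10011101000 = 0x4E8 (11 bits → U+04E8).

U+04E8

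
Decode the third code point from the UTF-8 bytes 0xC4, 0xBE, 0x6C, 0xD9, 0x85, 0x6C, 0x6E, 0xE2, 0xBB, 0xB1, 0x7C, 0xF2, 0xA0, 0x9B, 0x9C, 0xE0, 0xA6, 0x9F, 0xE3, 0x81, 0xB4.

Offset 0: leading byte 0xC4 = 11000100 → 2-byte char #1 = C4 BE.
Offset 2: leading byte 0x6C = 01101100 → 1-byte char #2 = 6C.
Offset 3: leading byte 0xD9 = 11011001 → 2-byte char #3 = D9 85.
Leading byte 0xD9 = 11011001 matches 110xxxxx → 2-byte sequence.
Byte 1: 0xD9 = 11011001, payload 11001 (5 bits).
Byte 2: 0x85 = 10000101 (10xxxxxx ✓), payload 000101.
Concatenate: 11001000101 = 0x645 (11 bits → U+0645).

U+0645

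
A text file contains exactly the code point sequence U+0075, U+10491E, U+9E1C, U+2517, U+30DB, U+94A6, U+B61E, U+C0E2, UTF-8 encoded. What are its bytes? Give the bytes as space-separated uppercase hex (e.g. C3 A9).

U+0075: 1-byte form → 75.
U+10491E: 4-byte form → F4 84 A4 9E.
U+9E1C: 3-byte form → E9 B8 9C.
U+2517: 3-byte form → E2 94 97.
U+30DB: 3-byte form → E3 83 9B.
U+94A6: 3-byte form → E9 92 A6.
U+B61E: 3-byte form → EB 98 9E.
U+C0E2: 3-byte form → EC 83 A2.
Concatenated (23 bytes): 75 F4 84 A4 9E E9 B8 9C E2 94 97 E3 83 9B E9 92 A6 EB 98 9E EC 83 A2.

75 F4 84 A4 9E E9 B8 9C E2 94 97 E3 83 9B E9 92 A6 EB 98 9E EC 83 A2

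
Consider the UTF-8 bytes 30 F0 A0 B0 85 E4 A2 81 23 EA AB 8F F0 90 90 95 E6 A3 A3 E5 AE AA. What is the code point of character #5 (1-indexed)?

Offset 0: leading byte 0x30 = 00110000 → 1-byte char #1 = 30.
Offset 1: leading byte 0xF0 = 11110000 → 4-byte char #2 = F0 A0 B0 85.
Offset 5: leading byte 0xE4 = 11100100 → 3-byte char #3 = E4 A2 81.
Offset 8: leading byte 0x23 = 00100011 → 1-byte char #4 = 23.
Offset 9: leading byte 0xEA = 11101010 → 3-byte char #5 = EA AB 8F.
Leading byte 0xEA = 11101010 matches 1110xxxx → 3-byte sequence.
Byte 1: 0xEA = 11101010, payload 1010 (4 bits).
Byte 2: 0xAB = 10101011 (10xxxxxx ✓), payload 101011.
Byte 3: 0x8F = 10001111 (10xxxxxx ✓), payload 001111.
Concatenate: 1010101011001111 = 0xAACF (16 bits → U+AACF).

U+AACF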